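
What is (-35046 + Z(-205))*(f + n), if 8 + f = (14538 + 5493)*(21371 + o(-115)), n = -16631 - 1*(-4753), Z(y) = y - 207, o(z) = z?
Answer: -15096848058900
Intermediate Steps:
Z(y) = -207 + y
n = -11878 (n = -16631 + 4753 = -11878)
f = 425778928 (f = -8 + (14538 + 5493)*(21371 - 115) = -8 + 20031*21256 = -8 + 425778936 = 425778928)
(-35046 + Z(-205))*(f + n) = (-35046 + (-207 - 205))*(425778928 - 11878) = (-35046 - 412)*425767050 = -35458*425767050 = -15096848058900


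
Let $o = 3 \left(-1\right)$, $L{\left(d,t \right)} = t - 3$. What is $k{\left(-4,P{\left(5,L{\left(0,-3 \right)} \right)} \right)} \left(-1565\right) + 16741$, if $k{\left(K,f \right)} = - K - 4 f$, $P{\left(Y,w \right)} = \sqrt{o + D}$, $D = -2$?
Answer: $10481 + 6260 i \sqrt{5} \approx 10481.0 + 13998.0 i$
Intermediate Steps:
$L{\left(d,t \right)} = -3 + t$
$o = -3$
$P{\left(Y,w \right)} = i \sqrt{5}$ ($P{\left(Y,w \right)} = \sqrt{-3 - 2} = \sqrt{-5} = i \sqrt{5}$)
$k{\left(-4,P{\left(5,L{\left(0,-3 \right)} \right)} \right)} \left(-1565\right) + 16741 = \left(\left(-1\right) \left(-4\right) - 4 i \sqrt{5}\right) \left(-1565\right) + 16741 = \left(4 - 4 i \sqrt{5}\right) \left(-1565\right) + 16741 = \left(-6260 + 6260 i \sqrt{5}\right) + 16741 = 10481 + 6260 i \sqrt{5}$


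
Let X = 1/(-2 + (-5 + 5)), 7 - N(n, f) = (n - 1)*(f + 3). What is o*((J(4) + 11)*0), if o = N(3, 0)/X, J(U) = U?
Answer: 0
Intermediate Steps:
N(n, f) = 7 - (-1 + n)*(3 + f) (N(n, f) = 7 - (n - 1)*(f + 3) = 7 - (-1 + n)*(3 + f))
X = -½ (X = 1/(-2 + 0) = 1/(-2) = -½ ≈ -0.50000)
o = -2 (o = (10 + 0 - 3*3 - 1*0*3)/(-½) = (10 + 0 - 9 + 0)*(-2) = 1*(-2) = -2)
o*((J(4) + 11)*0) = -2*(4 + 11)*0 = -30*0 = -2*0 = 0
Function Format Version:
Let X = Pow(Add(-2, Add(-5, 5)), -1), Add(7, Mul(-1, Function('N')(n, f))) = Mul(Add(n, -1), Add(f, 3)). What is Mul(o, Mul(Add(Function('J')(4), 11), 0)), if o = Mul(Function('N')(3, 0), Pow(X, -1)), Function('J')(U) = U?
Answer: 0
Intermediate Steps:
Function('N')(n, f) = Add(7, Mul(-1, Add(-1, n), Add(3, f))) (Function('N')(n, f) = Add(7, Mul(-1, Mul(Add(n, -1), Add(f, 3)))) = Add(7, Mul(-1, Mul(Add(-1, n), Add(3, f)))) = Add(7, Mul(-1, Add(-1, n), Add(3, f))))
X = Rational(-1, 2) (X = Pow(Add(-2, 0), -1) = Pow(-2, -1) = Rational(-1, 2) ≈ -0.50000)
o = -2 (o = Mul(Add(10, 0, Mul(-3, 3), Mul(-1, 0, 3)), Pow(Rational(-1, 2), -1)) = Mul(Add(10, 0, -9, 0), -2) = Mul(1, -2) = -2)
Mul(o, Mul(Add(Function('J')(4), 11), 0)) = Mul(-2, Mul(Add(4, 11), 0)) = Mul(-2, Mul(15, 0)) = Mul(-2, 0) = 0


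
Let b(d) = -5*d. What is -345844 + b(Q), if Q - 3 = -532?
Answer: -343199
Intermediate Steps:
Q = -529 (Q = 3 - 532 = -529)
-345844 + b(Q) = -345844 - 5*(-529) = -345844 + 2645 = -343199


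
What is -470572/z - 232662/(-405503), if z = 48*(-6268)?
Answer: 65204494421/30500313648 ≈ 2.1378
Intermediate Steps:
z = -300864
-470572/z - 232662/(-405503) = -470572/(-300864) - 232662/(-405503) = -470572*(-1/300864) - 232662*(-1/405503) = 117643/75216 + 232662/405503 = 65204494421/30500313648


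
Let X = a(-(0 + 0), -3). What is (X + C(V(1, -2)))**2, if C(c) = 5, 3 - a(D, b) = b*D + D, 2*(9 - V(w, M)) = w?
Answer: 64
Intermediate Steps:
V(w, M) = 9 - w/2
a(D, b) = 3 - D - D*b (a(D, b) = 3 - (b*D + D) = 3 - (D*b + D) = 3 - (D + D*b) = 3 + (-D - D*b) = 3 - D - D*b)
X = 3 (X = 3 - (-1)*(0 + 0) - 1*(-(0 + 0))*(-3) = 3 - (-1)*0 - 1*(-1*0)*(-3) = 3 - 1*0 - 1*0*(-3) = 3 + 0 + 0 = 3)
(X + C(V(1, -2)))**2 = (3 + 5)**2 = 8**2 = 64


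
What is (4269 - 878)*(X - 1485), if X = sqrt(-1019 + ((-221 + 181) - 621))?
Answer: -5035635 + 13564*I*sqrt(105) ≈ -5.0356e+6 + 1.3899e+5*I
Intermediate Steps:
X = 4*I*sqrt(105) (X = sqrt(-1019 + (-40 - 621)) = sqrt(-1019 - 661) = sqrt(-1680) = 4*I*sqrt(105) ≈ 40.988*I)
(4269 - 878)*(X - 1485) = (4269 - 878)*(4*I*sqrt(105) - 1485) = 3391*(-1485 + 4*I*sqrt(105)) = -5035635 + 13564*I*sqrt(105)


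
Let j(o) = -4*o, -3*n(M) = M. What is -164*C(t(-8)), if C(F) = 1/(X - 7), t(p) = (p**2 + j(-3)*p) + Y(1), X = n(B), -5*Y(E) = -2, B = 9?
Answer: 82/5 ≈ 16.400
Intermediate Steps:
n(M) = -M/3
Y(E) = 2/5 (Y(E) = -1/5*(-2) = 2/5)
X = -3 (X = -1/3*9 = -3)
t(p) = 2/5 + p**2 + 12*p (t(p) = (p**2 + (-4*(-3))*p) + 2/5 = (p**2 + 12*p) + 2/5 = 2/5 + p**2 + 12*p)
C(F) = -1/10 (C(F) = 1/(-3 - 7) = 1/(-10) = -1/10)
-164*C(t(-8)) = -164*(-1/10) = 82/5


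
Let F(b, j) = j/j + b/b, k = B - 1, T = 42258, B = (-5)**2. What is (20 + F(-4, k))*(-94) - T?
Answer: -44326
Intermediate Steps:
B = 25
k = 24 (k = 25 - 1 = 24)
F(b, j) = 2 (F(b, j) = 1 + 1 = 2)
(20 + F(-4, k))*(-94) - T = (20 + 2)*(-94) - 1*42258 = 22*(-94) - 42258 = -2068 - 42258 = -44326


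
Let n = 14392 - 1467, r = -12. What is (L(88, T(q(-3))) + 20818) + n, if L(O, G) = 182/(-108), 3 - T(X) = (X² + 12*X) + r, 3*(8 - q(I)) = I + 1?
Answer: 1822031/54 ≈ 33741.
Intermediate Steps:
q(I) = 23/3 - I/3 (q(I) = 8 - (I + 1)/3 = 8 - (1 + I)/3 = 8 + (-⅓ - I/3) = 23/3 - I/3)
T(X) = 15 - X² - 12*X (T(X) = 3 - ((X² + 12*X) - 12) = 3 - (-12 + X² + 12*X) = 3 + (12 - X² - 12*X) = 15 - X² - 12*X)
L(O, G) = -91/54 (L(O, G) = 182*(-1/108) = -91/54)
n = 12925
(L(88, T(q(-3))) + 20818) + n = (-91/54 + 20818) + 12925 = 1124081/54 + 12925 = 1822031/54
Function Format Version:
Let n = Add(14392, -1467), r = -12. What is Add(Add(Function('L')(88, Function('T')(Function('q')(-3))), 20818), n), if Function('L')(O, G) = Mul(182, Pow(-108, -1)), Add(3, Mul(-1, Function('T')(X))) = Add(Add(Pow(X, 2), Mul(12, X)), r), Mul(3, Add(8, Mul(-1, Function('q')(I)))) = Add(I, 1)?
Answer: Rational(1822031, 54) ≈ 33741.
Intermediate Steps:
Function('q')(I) = Add(Rational(23, 3), Mul(Rational(-1, 3), I)) (Function('q')(I) = Add(8, Mul(Rational(-1, 3), Add(I, 1))) = Add(8, Mul(Rational(-1, 3), Add(1, I))) = Add(8, Add(Rational(-1, 3), Mul(Rational(-1, 3), I))) = Add(Rational(23, 3), Mul(Rational(-1, 3), I)))
Function('T')(X) = Add(15, Mul(-1, Pow(X, 2)), Mul(-12, X)) (Function('T')(X) = Add(3, Mul(-1, Add(Add(Pow(X, 2), Mul(12, X)), -12))) = Add(3, Mul(-1, Add(-12, Pow(X, 2), Mul(12, X)))) = Add(3, Add(12, Mul(-1, Pow(X, 2)), Mul(-12, X))) = Add(15, Mul(-1, Pow(X, 2)), Mul(-12, X)))
Function('L')(O, G) = Rational(-91, 54) (Function('L')(O, G) = Mul(182, Rational(-1, 108)) = Rational(-91, 54))
n = 12925
Add(Add(Function('L')(88, Function('T')(Function('q')(-3))), 20818), n) = Add(Add(Rational(-91, 54), 20818), 12925) = Add(Rational(1124081, 54), 12925) = Rational(1822031, 54)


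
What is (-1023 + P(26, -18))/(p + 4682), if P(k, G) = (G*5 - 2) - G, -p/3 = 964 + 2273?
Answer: 1097/5029 ≈ 0.21813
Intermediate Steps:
p = -9711 (p = -3*(964 + 2273) = -3*3237 = -9711)
P(k, G) = -2 + 4*G (P(k, G) = (5*G - 2) - G = (-2 + 5*G) - G = -2 + 4*G)
(-1023 + P(26, -18))/(p + 4682) = (-1023 + (-2 + 4*(-18)))/(-9711 + 4682) = (-1023 + (-2 - 72))/(-5029) = (-1023 - 74)*(-1/5029) = -1097*(-1/5029) = 1097/5029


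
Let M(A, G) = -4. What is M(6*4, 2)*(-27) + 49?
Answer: 157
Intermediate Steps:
M(6*4, 2)*(-27) + 49 = -4*(-27) + 49 = 108 + 49 = 157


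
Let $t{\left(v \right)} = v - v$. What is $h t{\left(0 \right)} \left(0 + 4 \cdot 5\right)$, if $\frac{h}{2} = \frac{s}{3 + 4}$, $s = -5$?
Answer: $0$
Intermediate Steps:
$t{\left(v \right)} = 0$
$h = - \frac{10}{7}$ ($h = 2 \left(- \frac{5}{3 + 4}\right) = 2 \left(- \frac{5}{7}\right) = - \frac{10}{7} \approx -1.4286$)
$h t{\left(0 \right)} \left(0 + 4 \cdot 5\right) = \left(- \frac{10}{7}\right) 0 \left(0 + 4 \cdot 5\right) = 0 \left(0 + 20\right) = 0 \cdot 20 = 0$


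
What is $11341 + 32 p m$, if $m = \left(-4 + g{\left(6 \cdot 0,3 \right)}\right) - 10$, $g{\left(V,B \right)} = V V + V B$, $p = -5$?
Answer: $13581$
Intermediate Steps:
$g{\left(V,B \right)} = V^{2} + B V$
$m = -14$ ($m = \left(-4 + 6 \cdot 0 \left(3 + 6 \cdot 0\right)\right) - 10 = \left(-4 + 0 \left(3 + 0\right)\right) - 10 = \left(-4 + 0 \cdot 3\right) - 10 = \left(-4 + 0\right) - 10 = -4 - 10 = -14$)
$11341 + 32 p m = 11341 + 32 \left(-5\right) \left(-14\right) = 11341 - -2240 = 11341 + 2240 = 13581$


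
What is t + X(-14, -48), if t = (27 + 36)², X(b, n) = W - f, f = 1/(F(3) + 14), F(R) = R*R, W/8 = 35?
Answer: 97726/23 ≈ 4249.0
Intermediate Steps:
W = 280 (W = 8*35 = 280)
F(R) = R²
f = 1/23 (f = 1/(3² + 14) = 1/(9 + 14) = 1/23 ≈ 0.043478)
X(b, n) = 6439/23 (X(b, n) = 280 - 1*1/23 = 280 - 1/23 = 6439/23)
t = 3969 (t = 63² = 3969)
t + X(-14, -48) = 3969 + 6439/23 = 97726/23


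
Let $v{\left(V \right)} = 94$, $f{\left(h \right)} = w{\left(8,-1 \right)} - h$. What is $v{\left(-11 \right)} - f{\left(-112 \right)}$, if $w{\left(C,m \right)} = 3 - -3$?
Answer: $-24$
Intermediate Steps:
$w{\left(C,m \right)} = 6$ ($w{\left(C,m \right)} = 3 + 3 = 6$)
$f{\left(h \right)} = 6 - h$
$v{\left(-11 \right)} - f{\left(-112 \right)} = 94 - \left(6 - -112\right) = 94 - \left(6 + 112\right) = 94 - 118 = -24$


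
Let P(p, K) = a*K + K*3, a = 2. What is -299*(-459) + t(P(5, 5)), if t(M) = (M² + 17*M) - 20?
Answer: 138271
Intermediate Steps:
P(p, K) = 5*K (P(p, K) = 2*K + K*3 = 2*K + 3*K = 5*K)
t(M) = -20 + M² + 17*M
-299*(-459) + t(P(5, 5)) = -299*(-459) + (-20 + (5*5)² + 17*(5*5)) = 137241 + (-20 + 25² + 17*25) = 137241 + (-20 + 625 + 425) = 137241 + 1030 = 138271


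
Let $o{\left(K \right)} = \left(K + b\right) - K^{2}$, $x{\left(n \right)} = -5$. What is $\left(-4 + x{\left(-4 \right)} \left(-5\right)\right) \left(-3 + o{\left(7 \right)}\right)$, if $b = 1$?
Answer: $-924$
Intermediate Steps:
$o{\left(K \right)} = 1 + K - K^{2}$ ($o{\left(K \right)} = \left(K + 1\right) - K^{2} = \left(1 + K\right) - K^{2} = 1 + K - K^{2}$)
$\left(-4 + x{\left(-4 \right)} \left(-5\right)\right) \left(-3 + o{\left(7 \right)}\right) = \left(-4 - -25\right) \left(-3 + \left(1 + 7 - 7^{2}\right)\right) = \left(-4 + 25\right) \left(-3 + \left(1 + 7 - 49\right)\right) = 21 \left(-3 + \left(1 + 7 - 49\right)\right) = 21 \left(-3 - 41\right) = 21 \left(-44\right) = -924$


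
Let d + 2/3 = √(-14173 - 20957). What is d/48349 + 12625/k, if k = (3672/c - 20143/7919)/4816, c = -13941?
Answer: -108180348582098378918/4994324880573 + I*√35130/48349 ≈ -2.1661e+7 + 0.0038766*I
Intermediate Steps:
d = -⅔ + I*√35130 (d = -⅔ + √(-14173 - 20957) = -⅔ + √(-35130) = -⅔ + I*√35130 ≈ -0.66667 + 187.43*I)
k = -34432459/59075613296 (k = (3672/(-13941) - 20143/7919)/4816 = (3672*(-1/13941) - 20143*1/7919)*(1/4816) = (-408/1549 - 20143/7919)*(1/4816) = -34432459/12266531*1/4816 = -34432459/59075613296 ≈ -0.00058285)
d/48349 + 12625/k = (-⅔ + I*√35130)/48349 + 12625/(-34432459/59075613296) = (-⅔ + I*√35130)*(1/48349) + 12625*(-59075613296/34432459) = (-2/145047 + I*√35130/48349) - 745829617862000/34432459 = -108180348582098378918/4994324880573 + I*√35130/48349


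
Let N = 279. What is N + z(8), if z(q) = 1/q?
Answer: 2233/8 ≈ 279.13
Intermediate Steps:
N + z(8) = 279 + 1/8 = 279 + ⅛ = 2233/8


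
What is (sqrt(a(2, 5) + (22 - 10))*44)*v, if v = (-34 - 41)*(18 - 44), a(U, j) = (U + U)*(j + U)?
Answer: 171600*sqrt(10) ≈ 5.4265e+5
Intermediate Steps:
a(U, j) = 2*U*(U + j) (a(U, j) = (2*U)*(U + j) = 2*U*(U + j))
v = 1950 (v = -75*(-26) = 1950)
(sqrt(a(2, 5) + (22 - 10))*44)*v = (sqrt(2*2*(2 + 5) + (22 - 10))*44)*1950 = (sqrt(2*2*7 + 12)*44)*1950 = (sqrt(28 + 12)*44)*1950 = (sqrt(40)*44)*1950 = ((2*sqrt(10))*44)*1950 = (88*sqrt(10))*1950 = 171600*sqrt(10)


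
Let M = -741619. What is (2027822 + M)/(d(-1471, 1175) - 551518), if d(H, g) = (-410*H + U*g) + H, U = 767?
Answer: 1286203/951346 ≈ 1.3520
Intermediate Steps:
d(H, g) = -409*H + 767*g (d(H, g) = (-410*H + 767*g) + H = -409*H + 767*g)
(2027822 + M)/(d(-1471, 1175) - 551518) = (2027822 - 741619)/((-409*(-1471) + 767*1175) - 551518) = 1286203/((601639 + 901225) - 551518) = 1286203/(1502864 - 551518) = 1286203/951346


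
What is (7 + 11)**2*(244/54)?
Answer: 1464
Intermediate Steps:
(7 + 11)**2*(244/54) = 18**2*(244*(1/54)) = 324*(122/27) = 1464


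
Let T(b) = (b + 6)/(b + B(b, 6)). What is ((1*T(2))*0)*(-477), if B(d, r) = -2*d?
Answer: 0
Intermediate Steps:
T(b) = -(6 + b)/b (T(b) = (b + 6)/(b - 2*b) = (6 + b)/((-b)) = (6 + b)*(-1/b) = -(6 + b)/b)
((1*T(2))*0)*(-477) = ((1*((-6 - 1*2)/2))*0)*(-477) = ((1*((-6 - 2)/2))*0)*(-477) = ((1*((½)*(-8)))*0)*(-477) = ((1*(-4))*0)*(-477) = -4*0*(-477) = 0*(-477) = 0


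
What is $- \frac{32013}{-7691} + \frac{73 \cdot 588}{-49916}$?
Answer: $\frac{316958106}{95975989} \approx 3.3025$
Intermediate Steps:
$- \frac{32013}{-7691} + \frac{73 \cdot 588}{-49916} = \left(-32013\right) \left(- \frac{1}{7691}\right) + 42924 \left(- \frac{1}{49916}\right) = \frac{32013}{7691} - \frac{10731}{12479} = \frac{316958106}{95975989}$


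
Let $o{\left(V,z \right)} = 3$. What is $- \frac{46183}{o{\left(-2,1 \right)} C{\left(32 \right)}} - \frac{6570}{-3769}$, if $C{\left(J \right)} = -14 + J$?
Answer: $- \frac{173708947}{203526} \approx -853.5$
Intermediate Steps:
$- \frac{46183}{o{\left(-2,1 \right)} C{\left(32 \right)}} - \frac{6570}{-3769} = - \frac{46183}{3 \left(-14 + 32\right)} - \frac{6570}{-3769} = - \frac{46183}{3 \cdot 18} - - \frac{6570}{3769} = - \frac{46183}{54} + \frac{6570}{3769} = - \frac{173708947}{203526}$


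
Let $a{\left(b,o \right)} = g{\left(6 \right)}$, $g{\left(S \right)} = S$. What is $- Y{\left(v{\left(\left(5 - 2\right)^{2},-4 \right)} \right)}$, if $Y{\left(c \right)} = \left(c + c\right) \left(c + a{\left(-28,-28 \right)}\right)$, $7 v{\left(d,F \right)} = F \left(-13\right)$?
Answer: $- \frac{9776}{49} \approx -199.51$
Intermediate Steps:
$a{\left(b,o \right)} = 6$
$v{\left(d,F \right)} = - \frac{13 F}{7}$ ($v{\left(d,F \right)} = \frac{F \left(-13\right)}{7} = \frac{\left(-13\right) F}{7} = - \frac{13 F}{7}$)
$Y{\left(c \right)} = 2 c \left(6 + c\right)$ ($Y{\left(c \right)} = \left(c + c\right) \left(c + 6\right) = 2 c \left(6 + c\right)$)
$- Y{\left(v{\left(\left(5 - 2\right)^{2},-4 \right)} \right)} = - 2 \left(\left(- \frac{13}{7}\right) \left(-4\right)\right) \left(6 - - \frac{52}{7}\right) = - \frac{2 \cdot 52 \left(6 + \frac{52}{7}\right)}{7} = - \frac{2 \cdot 52 \cdot 94}{7 \cdot 7} = \left(-1\right) \frac{9776}{49} = - \frac{9776}{49}$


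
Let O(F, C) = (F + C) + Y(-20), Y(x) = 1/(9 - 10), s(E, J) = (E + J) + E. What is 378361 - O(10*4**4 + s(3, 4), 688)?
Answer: 375104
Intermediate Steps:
s(E, J) = J + 2*E
Y(x) = -1 (Y(x) = 1/(-1) = -1)
O(F, C) = -1 + C + F (O(F, C) = (F + C) - 1 = (C + F) - 1 = -1 + C + F)
378361 - O(10*4**4 + s(3, 4), 688) = 378361 - (-1 + 688 + (10*4**4 + (4 + 2*3))) = 378361 - (-1 + 688 + (10*256 + (4 + 6))) = 378361 - (-1 + 688 + (2560 + 10)) = 378361 - (-1 + 688 + 2570) = 378361 - 1*3257 = 378361 - 3257 = 375104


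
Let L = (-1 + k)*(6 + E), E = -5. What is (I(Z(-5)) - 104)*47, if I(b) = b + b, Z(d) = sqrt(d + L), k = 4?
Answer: -4888 + 94*I*sqrt(2) ≈ -4888.0 + 132.94*I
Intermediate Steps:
L = 3 (L = (-1 + 4)*(6 - 5) = 3*1 = 3)
Z(d) = sqrt(3 + d) (Z(d) = sqrt(d + 3) = sqrt(3 + d))
I(b) = 2*b
(I(Z(-5)) - 104)*47 = (2*sqrt(3 - 5) - 104)*47 = (2*sqrt(-2) - 104)*47 = (2*(I*sqrt(2)) - 104)*47 = (2*I*sqrt(2) - 104)*47 = (-104 + 2*I*sqrt(2))*47 = -4888 + 94*I*sqrt(2)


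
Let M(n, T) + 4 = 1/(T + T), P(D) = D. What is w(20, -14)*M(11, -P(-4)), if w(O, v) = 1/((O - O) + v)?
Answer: 31/112 ≈ 0.27679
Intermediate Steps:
w(O, v) = 1/v (w(O, v) = 1/(0 + v) = 1/v)
M(n, T) = -4 + 1/(2*T) (M(n, T) = -4 + 1/(T + T) = -4 + 1/(2*T))
w(20, -14)*M(11, -P(-4)) = (-4 + 1/(2*((-1*(-4)))))/(-14) = -(-4 + (½)/4)/14 = -(-4 + (½)*(¼))/14 = -(-4 + ⅛)/14 = -1/14*(-31/8) = 31/112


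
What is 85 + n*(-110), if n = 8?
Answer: -795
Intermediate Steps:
85 + n*(-110) = 85 + 8*(-110) = 85 - 880 = -795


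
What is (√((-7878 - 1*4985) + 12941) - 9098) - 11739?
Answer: -20837 + √78 ≈ -20828.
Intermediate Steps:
(√((-7878 - 1*4985) + 12941) - 9098) - 11739 = (√((-7878 - 4985) + 12941) - 9098) - 11739 = (√(-12863 + 12941) - 9098) - 11739 = (√78 - 9098) - 11739 = (-9098 + √78) - 11739 = -20837 + √78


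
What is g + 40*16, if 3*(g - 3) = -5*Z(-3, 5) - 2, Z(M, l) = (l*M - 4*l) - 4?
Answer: 2122/3 ≈ 707.33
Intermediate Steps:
Z(M, l) = -4 - 4*l + M*l (Z(M, l) = (M*l - 4*l) - 4 = (-4*l + M*l) - 4 = -4 - 4*l + M*l)
g = 202/3 (g = 3 + (-5*(-4 - 4*5 - 3*5) - 2)/3 = 3 + (-5*(-4 - 20 - 15) - 2)/3 = 3 + (-5*(-39) - 2)/3 = 3 + (195 - 2)/3 = 3 + (⅓)*193 = 3 + 193/3 = 202/3 ≈ 67.333)
g + 40*16 = 202/3 + 40*16 = 202/3 + 640 = 2122/3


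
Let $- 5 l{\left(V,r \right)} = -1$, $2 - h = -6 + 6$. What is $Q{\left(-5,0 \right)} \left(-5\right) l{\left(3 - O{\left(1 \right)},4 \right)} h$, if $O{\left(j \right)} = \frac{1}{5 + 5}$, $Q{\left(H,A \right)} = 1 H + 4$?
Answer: $2$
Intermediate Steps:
$Q{\left(H,A \right)} = 4 + H$ ($Q{\left(H,A \right)} = H + 4 = 4 + H$)
$h = 2$ ($h = 2 - \left(-6 + 6\right) = 2 - 0 = 2 + 0 = 2$)
$O{\left(j \right)} = \frac{1}{10}$
$l{\left(V,r \right)} = \frac{1}{5}$ ($l{\left(V,r \right)} = \left(- \frac{1}{5}\right) \left(-1\right) = \frac{1}{5}$)
$Q{\left(-5,0 \right)} \left(-5\right) l{\left(3 - O{\left(1 \right)},4 \right)} h = \left(4 - 5\right) \left(-5\right) \frac{1}{5} \cdot 2 = \left(-1\right) \left(-5\right) \frac{1}{5} \cdot 2 = 5 \cdot \frac{1}{5} \cdot 2 = 1 \cdot 2 = 2$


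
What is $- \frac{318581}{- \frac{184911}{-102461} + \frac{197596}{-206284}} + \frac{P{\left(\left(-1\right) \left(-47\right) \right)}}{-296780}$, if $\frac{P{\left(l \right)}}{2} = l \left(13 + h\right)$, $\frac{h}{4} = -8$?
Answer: $- \frac{3286813406392984634}{8736606207505} \approx -3.7621 \cdot 10^{5}$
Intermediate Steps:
$h = -32$ ($h = 4 \left(-8\right) = -32$)
$P{\left(l \right)} = - 38 l$ ($P{\left(l \right)} = 2 l \left(13 - 32\right) = 2 l \left(-19\right) = 2 \left(- 19 l\right) = - 38 l$)
$- \frac{318581}{- \frac{184911}{-102461} + \frac{197596}{-206284}} + \frac{P{\left(\left(-1\right) \left(-47\right) \right)}}{-296780} = - \frac{318581}{- \frac{184911}{-102461} + \frac{197596}{-206284}} + \frac{\left(-38\right) \left(\left(-1\right) \left(-47\right)\right)}{-296780} = - \frac{318581}{\left(-184911\right) \left(- \frac{1}{102461}\right) + 197596 \left(- \frac{1}{206284}\right)} + \left(-38\right) 47 \left(- \frac{1}{296780}\right) = - \frac{318581}{\frac{184911}{102461} - \frac{49399}{51571}} - - \frac{47}{7810} = - \frac{318581}{\frac{4474574242}{5284016231}} + \frac{47}{7810} = \left(-318581\right) \frac{5284016231}{4474574242} + \frac{47}{7810} = - \frac{1683387174888211}{4474574242} + \frac{47}{7810} = - \frac{3286813406392984634}{8736606207505}$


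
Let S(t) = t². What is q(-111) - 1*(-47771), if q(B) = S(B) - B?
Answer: 60203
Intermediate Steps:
q(B) = B² - B
q(-111) - 1*(-47771) = -111*(-1 - 111) - 1*(-47771) = -111*(-112) + 47771 = 12432 + 47771 = 60203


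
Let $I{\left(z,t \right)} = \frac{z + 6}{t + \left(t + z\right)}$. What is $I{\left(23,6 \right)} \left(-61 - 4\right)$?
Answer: $- \frac{377}{7} \approx -53.857$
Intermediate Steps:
$I{\left(z,t \right)} = \frac{6 + z}{z + 2 t}$
$I{\left(23,6 \right)} \left(-61 - 4\right) = \frac{6 + 23}{23 + 2 \cdot 6} \left(-61 - 4\right) = \frac{1}{23 + 12} \cdot 29 \left(-65\right) = \frac{1}{35} \cdot 29 \left(-65\right) = \frac{29}{35} \left(-65\right) = - \frac{377}{7}$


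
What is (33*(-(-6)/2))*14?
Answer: 1386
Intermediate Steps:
(33*(-(-6)/2))*14 = (33*(-3*(-1)))*14 = (33*3)*14 = 99*14 = 1386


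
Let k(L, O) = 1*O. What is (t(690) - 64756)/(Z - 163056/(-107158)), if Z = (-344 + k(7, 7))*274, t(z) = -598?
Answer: 1750800983/2473648087 ≈ 0.70778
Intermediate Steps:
k(L, O) = O
Z = -92338 (Z = (-344 + 7)*274 = -337*274 = -92338)
(t(690) - 64756)/(Z - 163056/(-107158)) = (-598 - 64756)/(-92338 - 163056/(-107158)) = -65354/(-92338 - 163056*(-1/107158)) = -65354/(-92338 + 81528/53579) = -65354/(-4947296174/53579) = -65354*(-53579/4947296174) = 1750800983/2473648087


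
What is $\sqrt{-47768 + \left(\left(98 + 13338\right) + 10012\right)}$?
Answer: $16 i \sqrt{95} \approx 155.95 i$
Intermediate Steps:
$\sqrt{-47768 + \left(\left(98 + 13338\right) + 10012\right)} = \sqrt{-47768 + \left(13436 + 10012\right)} = \sqrt{-47768 + 23448} = \sqrt{-24320} = 16 i \sqrt{95}$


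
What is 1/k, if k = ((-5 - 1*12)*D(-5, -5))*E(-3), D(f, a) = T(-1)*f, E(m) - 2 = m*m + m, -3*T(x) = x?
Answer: 3/680 ≈ 0.0044118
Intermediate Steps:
T(x) = -x/3
E(m) = 2 + m + m² (E(m) = 2 + (m*m + m) = 2 + (m² + m) = 2 + (m + m²) = 2 + m + m²)
D(f, a) = f/3 (D(f, a) = (-⅓*(-1))*f = f/3)
k = 680/3 (k = ((-5 - 1*12)*((⅓)*(-5)))*(2 - 3 + (-3)²) = ((-5 - 12)*(-5/3))*(2 - 3 + 9) = -17*(-5/3)*8 = (85/3)*8 = 680/3 ≈ 226.67)
1/k = 1/(680/3) = 3/680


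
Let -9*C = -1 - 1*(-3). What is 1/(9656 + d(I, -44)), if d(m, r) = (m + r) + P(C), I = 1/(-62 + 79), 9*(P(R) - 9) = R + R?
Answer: 1377/13248130 ≈ 0.00010394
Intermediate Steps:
C = -2/9 (C = -(-1 - 1*(-3))/9 = -(-1 + 3)/9 = -1/9*2 = -2/9 ≈ -0.22222)
P(R) = 9 + 2*R/9 (P(R) = 9 + (R + R)/9 = 9 + (2*R)/9 = 9 + 2*R/9)
I = 1/17 ≈ 0.058824
d(m, r) = 725/81 + m + r (d(m, r) = (m + r) + (9 + (2/9)*(-2/9)) = (m + r) + (9 - 4/81) = (m + r) + 725/81 = 725/81 + m + r)
1/(9656 + d(I, -44)) = 1/(9656 + (725/81 + 1/17 - 44)) = 1/(9656 - 48182/1377) = 1/(13248130/1377) = 1377/13248130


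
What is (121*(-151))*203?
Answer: -3709013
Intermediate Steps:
(121*(-151))*203 = -18271*203 = -3709013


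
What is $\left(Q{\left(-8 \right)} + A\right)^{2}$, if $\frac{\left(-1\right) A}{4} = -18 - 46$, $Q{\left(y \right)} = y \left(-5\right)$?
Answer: $87616$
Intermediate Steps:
$Q{\left(y \right)} = - 5 y$
$A = 256$ ($A = - 4 \left(-18 - 46\right) = \left(-4\right) \left(-64\right) = 256$)
$\left(Q{\left(-8 \right)} + A\right)^{2} = \left(\left(-5\right) \left(-8\right) + 256\right)^{2} = \left(40 + 256\right)^{2} = 296^{2} = 87616$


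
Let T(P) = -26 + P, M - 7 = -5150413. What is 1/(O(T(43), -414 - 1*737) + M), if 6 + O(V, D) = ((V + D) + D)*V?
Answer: -1/5189257 ≈ -1.9271e-7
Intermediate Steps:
M = -5150406 (M = 7 - 5150413 = -5150406)
O(V, D) = -6 + V*(V + 2*D) (O(V, D) = -6 + ((V + D) + D)*V = -6 + ((D + V) + D)*V = -6 + (V + 2*D)*V = -6 + V*(V + 2*D))
1/(O(T(43), -414 - 1*737) + M) = 1/((-6 + (-26 + 43)**2 + 2*(-414 - 1*737)*(-26 + 43)) - 5150406) = 1/((-6 + 17**2 + 2*(-414 - 737)*17) - 5150406) = 1/((-6 + 289 + 2*(-1151)*17) - 5150406) = 1/((-6 + 289 - 39134) - 5150406) = 1/(-38851 - 5150406) = 1/(-5189257) = -1/5189257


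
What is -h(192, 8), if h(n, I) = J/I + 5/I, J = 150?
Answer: -155/8 ≈ -19.375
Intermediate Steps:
h(n, I) = 155/I (h(n, I) = 150/I + 5/I = 155/I)
-h(192, 8) = -155/8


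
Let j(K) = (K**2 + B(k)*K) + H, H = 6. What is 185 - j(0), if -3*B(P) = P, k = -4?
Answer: 179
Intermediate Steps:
B(P) = -P/3
j(K) = 6 + K**2 + 4*K/3 (j(K) = (K**2 + (-1/3*(-4))*K) + 6 = (K**2 + 4*K/3) + 6 = 6 + K**2 + 4*K/3)
185 - j(0) = 185 - (6 + 0**2 + (4/3)*0) = 185 - (6 + 0 + 0) = 185 - 1*6 = 185 - 6 = 179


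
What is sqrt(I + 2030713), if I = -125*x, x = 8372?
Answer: 3*sqrt(109357) ≈ 992.08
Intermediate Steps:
I = -1046500 (I = -125*8372 = -1046500)
sqrt(I + 2030713) = sqrt(-1046500 + 2030713) = sqrt(984213) = 3*sqrt(109357)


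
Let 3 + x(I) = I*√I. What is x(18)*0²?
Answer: 0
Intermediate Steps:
x(I) = -3 + I^(3/2) (x(I) = -3 + I*√I = -3 + I^(3/2))
x(18)*0² = (-3 + 18^(3/2))*0² = (-3 + 54*√2)*0 = 0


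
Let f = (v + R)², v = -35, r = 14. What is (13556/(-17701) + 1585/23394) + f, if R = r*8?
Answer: 2454893190247/414097194 ≈ 5928.3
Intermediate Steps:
R = 112 (R = 14*8 = 112)
f = 5929 (f = (-35 + 112)² = 77² = 5929)
(13556/(-17701) + 1585/23394) + f = (13556/(-17701) + 1585/23394) + 5929 = (13556*(-1/17701) + 1585*(1/23394)) + 5929 = (-13556/17701 + 1585/23394) + 5929 = -289072979/414097194 + 5929 = 2454893190247/414097194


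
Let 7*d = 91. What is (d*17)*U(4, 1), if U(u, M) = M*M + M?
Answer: 442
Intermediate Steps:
d = 13 (d = (⅐)*91 = 13)
U(u, M) = M + M² (U(u, M) = M² + M = M + M²)
(d*17)*U(4, 1) = (13*17)*(1*(1 + 1)) = 221*(1*2) = 221*2 = 442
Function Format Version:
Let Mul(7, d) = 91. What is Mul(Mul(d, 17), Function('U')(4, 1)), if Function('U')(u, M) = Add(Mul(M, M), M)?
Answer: 442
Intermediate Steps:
d = 13 (d = Mul(Rational(1, 7), 91) = 13)
Function('U')(u, M) = Add(M, Pow(M, 2)) (Function('U')(u, M) = Add(Pow(M, 2), M) = Add(M, Pow(M, 2)))
Mul(Mul(d, 17), Function('U')(4, 1)) = Mul(Mul(13, 17), Mul(1, Add(1, 1))) = Mul(221, Mul(1, 2)) = Mul(221, 2) = 442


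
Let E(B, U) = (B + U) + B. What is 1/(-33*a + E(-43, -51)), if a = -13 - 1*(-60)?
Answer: -1/1688 ≈ -0.00059242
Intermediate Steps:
a = 47 (a = -13 + 60 = 47)
E(B, U) = U + 2*B
1/(-33*a + E(-43, -51)) = 1/(-33*47 + (-51 + 2*(-43))) = 1/(-1551 + (-51 - 86)) = 1/(-1551 - 137) = 1/(-1688) = -1/1688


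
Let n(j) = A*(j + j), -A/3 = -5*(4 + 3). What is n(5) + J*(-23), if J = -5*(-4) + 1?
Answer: 567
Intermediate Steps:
A = 105 (A = -(-15)*(4 + 3) = -(-15)*7 = -3*(-35) = 105)
J = 21 (J = 20 + 1 = 21)
n(j) = 210*j (n(j) = 105*(j + j) = 105*(2*j) = 210*j)
n(5) + J*(-23) = 210*5 + 21*(-23) = 1050 - 483 = 567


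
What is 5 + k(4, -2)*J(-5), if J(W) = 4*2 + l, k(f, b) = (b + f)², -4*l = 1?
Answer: 36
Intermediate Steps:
l = -¼ (l = -¼*1 = -¼ ≈ -0.25000)
J(W) = 31/4 (J(W) = 4*2 - ¼ = 8 - ¼ = 31/4)
5 + k(4, -2)*J(-5) = 5 + (-2 + 4)²*(31/4) = 5 + 2²*(31/4) = 5 + 4*(31/4) = 5 + 31 = 36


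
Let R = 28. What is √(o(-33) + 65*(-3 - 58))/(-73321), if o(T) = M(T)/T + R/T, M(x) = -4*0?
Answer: -I*√4318809/2419593 ≈ -0.00085889*I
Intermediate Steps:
M(x) = 0
o(T) = 28/T (o(T) = 0/T + 28/T = 0 + 28/T = 28/T)
√(o(-33) + 65*(-3 - 58))/(-73321) = √(28/(-33) + 65*(-3 - 58))/(-73321) = √(28*(-1/33) + 65*(-61))*(-1/73321) = √(-28/33 - 3965)*(-1/73321) = √(-130873/33)*(-1/73321) = (I*√4318809/33)*(-1/73321) = -I*√4318809/2419593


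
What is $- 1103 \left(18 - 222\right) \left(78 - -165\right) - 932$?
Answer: $54676984$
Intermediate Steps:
$- 1103 \left(18 - 222\right) \left(78 - -165\right) - 932 = - 1103 \left(- 204 \left(78 + 165\right)\right) - 932 = - 1103 \left(\left(-204\right) 243\right) - 932 = \left(-1103\right) \left(-49572\right) - 932 = 54677916 - 932 = 54676984$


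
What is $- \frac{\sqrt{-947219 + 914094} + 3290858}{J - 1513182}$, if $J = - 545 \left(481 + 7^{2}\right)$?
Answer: $\frac{1645429}{901016} + \frac{25 i \sqrt{53}}{1802032} \approx 1.8262 + 0.000101 i$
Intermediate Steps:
$J = -288850$ ($J = - 545 \left(481 + 49\right) = \left(-545\right) 530 = -288850$)
$- \frac{\sqrt{-947219 + 914094} + 3290858}{J - 1513182} = - \frac{\sqrt{-947219 + 914094} + 3290858}{-288850 - 1513182} = - \frac{\sqrt{-33125} + 3290858}{-1802032} = - \frac{\left(25 i \sqrt{53} + 3290858\right) \left(-1\right)}{1802032} = - \frac{\left(3290858 + 25 i \sqrt{53}\right) \left(-1\right)}{1802032} = - (- \frac{1645429}{901016} - \frac{25 i \sqrt{53}}{1802032}) = \frac{1645429}{901016} + \frac{25 i \sqrt{53}}{1802032}$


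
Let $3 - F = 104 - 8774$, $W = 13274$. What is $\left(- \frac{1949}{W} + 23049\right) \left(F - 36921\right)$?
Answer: $- \frac{4321244537148}{6637} \approx -6.5108 \cdot 10^{8}$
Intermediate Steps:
$F = 8673$ ($F = 3 - \left(104 - 8774\right) = 3 - -8670 = 3 + 8670 = 8673$)
$\left(- \frac{1949}{W} + 23049\right) \left(F - 36921\right) = \left(- \frac{1949}{13274} + 23049\right) \left(8673 - 36921\right) = \left(\left(-1949\right) \frac{1}{13274} + 23049\right) \left(-28248\right) = \left(- \frac{1949}{13274} + 23049\right) \left(-28248\right) = \frac{305950477}{13274} \left(-28248\right) = - \frac{4321244537148}{6637}$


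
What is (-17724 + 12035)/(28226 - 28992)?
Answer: 5689/766 ≈ 7.4269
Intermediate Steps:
(-17724 + 12035)/(28226 - 28992) = -5689/(-766) = -5689*(-1/766) = 5689/766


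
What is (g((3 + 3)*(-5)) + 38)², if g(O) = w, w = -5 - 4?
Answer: 841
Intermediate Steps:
w = -9
g(O) = -9
(g((3 + 3)*(-5)) + 38)² = (-9 + 38)² = 29² = 841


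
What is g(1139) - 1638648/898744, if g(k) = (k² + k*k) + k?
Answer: 26510692732/10213 ≈ 2.5958e+6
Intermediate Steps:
g(k) = k + 2*k² (g(k) = (k² + k²) + k = 2*k² + k = k + 2*k²)
g(1139) - 1638648/898744 = 1139*(1 + 2*1139) - 1638648/898744 = 1139*(1 + 2278) - 1638648*1/898744 = 1139*2279 - 18621/10213 = 2595781 - 18621/10213 = 26510692732/10213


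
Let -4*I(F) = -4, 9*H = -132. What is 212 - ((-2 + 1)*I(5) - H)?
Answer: 595/3 ≈ 198.33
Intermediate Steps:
H = -44/3 (H = (1/9)*(-132) = -44/3 ≈ -14.667)
I(F) = 1 (I(F) = -1/4*(-4) = 1)
212 - ((-2 + 1)*I(5) - H) = 212 - ((-2 + 1)*1 - 1*(-44/3)) = 212 - (-1*1 + 44/3) = 212 - (-1 + 44/3) = 212 - 1*41/3 = 212 - 41/3 = 595/3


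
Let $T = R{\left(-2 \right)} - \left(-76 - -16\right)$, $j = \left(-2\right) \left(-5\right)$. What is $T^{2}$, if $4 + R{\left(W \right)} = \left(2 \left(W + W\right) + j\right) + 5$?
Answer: $3969$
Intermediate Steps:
$j = 10$
$R{\left(W \right)} = 11 + 4 W$ ($R{\left(W \right)} = -4 + \left(\left(2 \left(W + W\right) + 10\right) + 5\right) = -4 + \left(\left(2 \cdot 2 W + 10\right) + 5\right) = -4 + \left(\left(4 W + 10\right) + 5\right) = -4 + \left(\left(10 + 4 W\right) + 5\right) = -4 + \left(15 + 4 W\right) = 11 + 4 W$)
$T = 63$ ($T = \left(11 + 4 \left(-2\right)\right) - \left(-76 - -16\right) = \left(11 - 8\right) - \left(-76 + 16\right) = 3 - -60 = 3 + 60 = 63$)
$T^{2} = 63^{2} = 3969$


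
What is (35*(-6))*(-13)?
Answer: 2730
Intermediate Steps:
(35*(-6))*(-13) = -210*(-13) = 2730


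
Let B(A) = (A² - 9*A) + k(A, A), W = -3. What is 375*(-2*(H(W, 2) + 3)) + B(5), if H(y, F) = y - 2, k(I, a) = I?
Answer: 1485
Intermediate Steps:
B(A) = A² - 8*A (B(A) = (A² - 9*A) + A = A² - 8*A)
H(y, F) = -2 + y
375*(-2*(H(W, 2) + 3)) + B(5) = 375*(-2*((-2 - 3) + 3)) + 5*(-8 + 5) = 375*(-2*(-5 + 3)) + 5*(-3) = 375*(-2*(-2)) - 15 = 375*4 - 15 = 1500 - 15 = 1485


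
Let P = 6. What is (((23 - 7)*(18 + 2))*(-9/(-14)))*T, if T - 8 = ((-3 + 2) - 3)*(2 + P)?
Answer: -34560/7 ≈ -4937.1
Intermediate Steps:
T = -24 (T = 8 + ((-3 + 2) - 3)*(2 + 6) = 8 + (-1 - 3)*8 = 8 - 4*8 = 8 - 32 = -24)
(((23 - 7)*(18 + 2))*(-9/(-14)))*T = (((23 - 7)*(18 + 2))*(-9/(-14)))*(-24) = ((16*20)*(-9*(-1/14)))*(-24) = (320*(9/14))*(-24) = (1440/7)*(-24) = -34560/7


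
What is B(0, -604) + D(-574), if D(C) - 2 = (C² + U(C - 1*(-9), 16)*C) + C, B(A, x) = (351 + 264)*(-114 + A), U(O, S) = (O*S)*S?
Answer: 83282154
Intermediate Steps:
U(O, S) = O*S²
B(A, x) = -70110 + 615*A (B(A, x) = 615*(-114 + A) = -70110 + 615*A)
D(C) = 2 + C + C² + C*(2304 + 256*C) (D(C) = 2 + ((C² + ((C - 1*(-9))*16²)*C) + C) = 2 + ((C² + ((C + 9)*256)*C) + C) = 2 + ((C² + ((9 + C)*256)*C) + C) = 2 + ((C² + (2304 + 256*C)*C) + C) = 2 + ((C² + C*(2304 + 256*C)) + C) = 2 + (C + C² + C*(2304 + 256*C)) = 2 + C + C² + C*(2304 + 256*C))
B(0, -604) + D(-574) = (-70110 + 615*0) + (2 + 257*(-574)² + 2305*(-574)) = (-70110 + 0) + (2 + 257*329476 - 1323070) = -70110 + (2 + 84675332 - 1323070) = -70110 + 83352264 = 83282154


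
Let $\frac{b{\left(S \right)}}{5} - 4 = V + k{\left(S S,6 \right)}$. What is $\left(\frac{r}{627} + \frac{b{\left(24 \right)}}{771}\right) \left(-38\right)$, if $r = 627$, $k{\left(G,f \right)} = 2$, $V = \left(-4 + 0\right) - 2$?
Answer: $-38$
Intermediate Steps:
$V = -6$ ($V = -4 - 2 = -6$)
$b{\left(S \right)} = 0$ ($b{\left(S \right)} = 20 + 5 \left(-6 + 2\right) = 20 + 5 \left(-4\right) = 20 - 20 = 0$)
$\left(\frac{r}{627} + \frac{b{\left(24 \right)}}{771}\right) \left(-38\right) = \left(\frac{627}{627} + \frac{0}{771}\right) \left(-38\right) = \left(627 \cdot \frac{1}{627} + 0 \cdot \frac{1}{771}\right) \left(-38\right) = \left(1 + 0\right) \left(-38\right) = 1 \left(-38\right) = -38$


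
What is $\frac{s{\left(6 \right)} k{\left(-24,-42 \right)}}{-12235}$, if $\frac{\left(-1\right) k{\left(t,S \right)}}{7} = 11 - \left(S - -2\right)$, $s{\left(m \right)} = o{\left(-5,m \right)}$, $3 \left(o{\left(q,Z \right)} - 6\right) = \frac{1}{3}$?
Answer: $\frac{1309}{7341} \approx 0.17831$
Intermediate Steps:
$o{\left(q,Z \right)} = \frac{55}{9}$ ($o{\left(q,Z \right)} = 6 + \frac{1}{3 \cdot 3} = 6 + \frac{1}{3} \cdot \frac{1}{3} = 6 + \frac{1}{9} = \frac{55}{9}$)
$s{\left(m \right)} = \frac{55}{9}$
$k{\left(t,S \right)} = -63 + 7 S$ ($k{\left(t,S \right)} = - 7 \left(11 - \left(S - -2\right)\right) = - 7 \left(11 - \left(S + 2\right)\right) = - 7 \left(11 - \left(2 + S\right)\right) = - 7 \left(9 - S\right) = -63 + 7 S$)
$\frac{s{\left(6 \right)} k{\left(-24,-42 \right)}}{-12235} = \frac{\frac{55}{9} \left(-63 + 7 \left(-42\right)\right)}{-12235} = \frac{55 \left(-63 - 294\right)}{9} \left(- \frac{1}{12235}\right) = \frac{55}{9} \left(-357\right) \left(- \frac{1}{12235}\right) = \left(- \frac{6545}{3}\right) \left(- \frac{1}{12235}\right) = \frac{1309}{7341}$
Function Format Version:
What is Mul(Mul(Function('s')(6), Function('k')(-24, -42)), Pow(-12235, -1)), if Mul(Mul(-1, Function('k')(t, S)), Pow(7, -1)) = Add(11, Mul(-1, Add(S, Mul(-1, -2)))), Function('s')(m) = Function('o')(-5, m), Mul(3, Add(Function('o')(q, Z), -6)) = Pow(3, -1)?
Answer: Rational(1309, 7341) ≈ 0.17831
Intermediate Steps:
Function('o')(q, Z) = Rational(55, 9) (Function('o')(q, Z) = Add(6, Mul(Rational(1, 3), Pow(3, -1))) = Add(6, Mul(Rational(1, 3), Rational(1, 3))) = Add(6, Rational(1, 9)) = Rational(55, 9))
Function('s')(m) = Rational(55, 9)
Function('k')(t, S) = Add(-63, Mul(7, S)) (Function('k')(t, S) = Mul(-7, Add(11, Mul(-1, Add(S, Mul(-1, -2))))) = Mul(-7, Add(11, Mul(-1, Add(S, 2)))) = Mul(-7, Add(11, Mul(-1, Add(2, S)))) = Mul(-7, Add(11, Add(-2, Mul(-1, S)))) = Mul(-7, Add(9, Mul(-1, S))) = Add(-63, Mul(7, S)))
Mul(Mul(Function('s')(6), Function('k')(-24, -42)), Pow(-12235, -1)) = Mul(Mul(Rational(55, 9), Add(-63, Mul(7, -42))), Pow(-12235, -1)) = Mul(Mul(Rational(55, 9), Add(-63, -294)), Rational(-1, 12235)) = Mul(Mul(Rational(55, 9), -357), Rational(-1, 12235)) = Mul(Rational(-6545, 3), Rational(-1, 12235)) = Rational(1309, 7341)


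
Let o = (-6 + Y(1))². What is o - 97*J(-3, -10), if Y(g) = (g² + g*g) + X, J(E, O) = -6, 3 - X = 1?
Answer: 586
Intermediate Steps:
X = 2 (X = 3 - 1*1 = 3 - 1 = 2)
Y(g) = 2 + 2*g² (Y(g) = (g² + g*g) + 2 = (g² + g²) + 2 = 2*g² + 2 = 2 + 2*g²)
o = 4 (o = (-6 + (2 + 2*1²))² = (-6 + (2 + 2*1))² = (-6 + (2 + 2))² = (-6 + 4)² = (-2)² = 4)
o - 97*J(-3, -10) = 4 - 97*(-6) = 4 + 582 = 586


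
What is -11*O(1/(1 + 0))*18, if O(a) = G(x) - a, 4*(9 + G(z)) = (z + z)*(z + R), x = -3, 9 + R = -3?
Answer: -2475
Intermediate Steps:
R = -12 (R = -9 - 3 = -12)
G(z) = -9 + z*(-12 + z)/2 (G(z) = -9 + ((z + z)*(z - 12))/4 = -9 + ((2*z)*(-12 + z))/4 = -9 + (2*z*(-12 + z))/4 = -9 + z*(-12 + z)/2)
O(a) = 27/2 - a (O(a) = (-9 + (½)*(-3)² - 6*(-3)) - a = (-9 + (½)*9 + 18) - a = (-9 + 9/2 + 18) - a = 27/2 - a)
-11*O(1/(1 + 0))*18 = -11*(27/2 - 1/(1 + 0))*18 = -11*(27/2 - 1/1)*18 = -11*(27/2 - 1*1)*18 = -11*(27/2 - 1)*18 = -11*25/2*18 = -275/2*18 = -2475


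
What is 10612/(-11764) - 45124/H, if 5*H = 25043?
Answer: -729987499/73651463 ≈ -9.9114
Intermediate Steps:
H = 25043/5 (H = (⅕)*25043 = 25043/5 ≈ 5008.6)
10612/(-11764) - 45124/H = 10612/(-11764) - 45124/25043/5 = 10612*(-1/11764) - 45124*5/25043 = -2653/2941 - 225620/25043 = -729987499/73651463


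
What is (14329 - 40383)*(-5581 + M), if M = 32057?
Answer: -689805704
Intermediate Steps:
(14329 - 40383)*(-5581 + M) = (14329 - 40383)*(-5581 + 32057) = -26054*26476 = -689805704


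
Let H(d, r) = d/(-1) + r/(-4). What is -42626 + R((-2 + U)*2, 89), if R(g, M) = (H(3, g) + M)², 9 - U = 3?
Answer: -35570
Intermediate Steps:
U = 6 (U = 9 - 1*3 = 9 - 3 = 6)
H(d, r) = -d - r/4 (H(d, r) = d*(-1) + r*(-¼) = -d - r/4)
R(g, M) = (-3 + M - g/4)² (R(g, M) = ((-1*3 - g/4) + M)² = ((-3 - g/4) + M)² = (-3 + M - g/4)²)
-42626 + R((-2 + U)*2, 89) = -42626 + (12 + (-2 + 6)*2 - 4*89)²/16 = -42626 + (12 + 4*2 - 356)²/16 = -42626 + (12 + 8 - 356)²/16 = -42626 + (1/16)*(-336)² = -42626 + (1/16)*112896 = -42626 + 7056 = -35570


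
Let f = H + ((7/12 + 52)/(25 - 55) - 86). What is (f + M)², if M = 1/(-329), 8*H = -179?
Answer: 42535792670809/3507008400 ≈ 12129.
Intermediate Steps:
H = -179/8 (H = (⅛)*(-179) = -179/8 ≈ -22.375)
f = -19823/180 (f = -179/8 + ((7/12 + 52)/(25 - 55) - 86) = -179/8 + ((7*(1/12) + 52)/(-30) - 86) = -179/8 + ((7/12 + 52)*(-1/30) - 86) = -179/8 + ((631/12)*(-1/30) - 86) = -179/8 + (-631/360 - 86) = -179/8 - 31591/360 = -19823/180 ≈ -110.13)
M = -1/329 ≈ -0.0030395
(f + M)² = (-19823/180 - 1/329)² = (-6521947/59220)² = 42535792670809/3507008400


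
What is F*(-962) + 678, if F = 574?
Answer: -551510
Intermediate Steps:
F*(-962) + 678 = 574*(-962) + 678 = -552188 + 678 = -551510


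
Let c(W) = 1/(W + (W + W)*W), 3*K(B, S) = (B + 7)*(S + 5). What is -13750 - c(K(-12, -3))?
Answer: -2337509/170 ≈ -13750.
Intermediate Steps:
K(B, S) = (5 + S)*(7 + B)/3 (K(B, S) = ((B + 7)*(S + 5))/3 = ((7 + B)*(5 + S))/3 = ((5 + S)*(7 + B))/3 = (5 + S)*(7 + B)/3)
c(W) = 1/(W + 2*W²) (c(W) = 1/(W + (2*W)*W) = 1/(W + 2*W²))
-13750 - c(K(-12, -3)) = -13750 - 1/((35/3 + (5/3)*(-12) + (7/3)*(-3) + (⅓)*(-12)*(-3))*(1 + 2*(35/3 + (5/3)*(-12) + (7/3)*(-3) + (⅓)*(-12)*(-3)))) = -13750 - 1/((35/3 - 20 - 7 + 12)*(1 + 2*(35/3 - 20 - 7 + 12))) = -13750 - 1/((-10/3)*(1 + 2*(-10/3))) = -13750 - (-3)/(10*(1 - 20/3)) = -13750 - (-3)/(10*(-17/3)) = -13750 - (-3)*(-3)/(10*17) = -13750 - 1*9/170 = -13750 - 9/170 = -2337509/170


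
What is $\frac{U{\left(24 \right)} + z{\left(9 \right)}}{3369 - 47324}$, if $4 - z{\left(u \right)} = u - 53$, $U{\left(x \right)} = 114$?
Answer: $- \frac{162}{43955} \approx -0.0036856$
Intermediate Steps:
$z{\left(u \right)} = 57 - u$ ($z{\left(u \right)} = 4 - \left(u - 53\right) = 4 - \left(-53 + u\right) = 57 - u$)
$\frac{U{\left(24 \right)} + z{\left(9 \right)}}{3369 - 47324} = \frac{114 + \left(57 - 9\right)}{3369 - 47324} = \frac{114 + \left(57 - 9\right)}{-43955} = \left(114 + 48\right) \left(- \frac{1}{43955}\right) = 162 \left(- \frac{1}{43955}\right) = - \frac{162}{43955}$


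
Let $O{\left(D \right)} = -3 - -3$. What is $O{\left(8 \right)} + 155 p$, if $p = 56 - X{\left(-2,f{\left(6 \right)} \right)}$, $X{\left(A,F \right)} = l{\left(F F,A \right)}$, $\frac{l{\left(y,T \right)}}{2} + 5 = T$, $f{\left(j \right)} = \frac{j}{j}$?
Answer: $10850$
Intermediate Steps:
$O{\left(D \right)} = 0$ ($O{\left(D \right)} = -3 + 3 = 0$)
$f{\left(j \right)} = 1$
$l{\left(y,T \right)} = -10 + 2 T$
$X{\left(A,F \right)} = -10 + 2 A$
$p = 70$ ($p = 56 - \left(-10 + 2 \left(-2\right)\right) = 56 - \left(-10 - 4\right) = 56 - -14 = 56 + 14 = 70$)
$O{\left(8 \right)} + 155 p = 0 + 155 \cdot 70 = 0 + 10850 = 10850$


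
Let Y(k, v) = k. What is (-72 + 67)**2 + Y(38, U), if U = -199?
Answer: 63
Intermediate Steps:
(-72 + 67)**2 + Y(38, U) = (-72 + 67)**2 + 38 = (-5)**2 + 38 = 25 + 38 = 63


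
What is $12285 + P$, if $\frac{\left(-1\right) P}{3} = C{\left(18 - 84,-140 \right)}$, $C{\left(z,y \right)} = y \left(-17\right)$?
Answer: $5145$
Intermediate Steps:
$C{\left(z,y \right)} = - 17 y$
$P = -7140$ ($P = - 3 \left(\left(-17\right) \left(-140\right)\right) = \left(-3\right) 2380 = -7140$)
$12285 + P = 12285 - 7140 = 5145$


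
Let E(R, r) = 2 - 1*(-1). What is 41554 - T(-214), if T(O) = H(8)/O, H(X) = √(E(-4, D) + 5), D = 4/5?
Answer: 41554 + √2/107 ≈ 41554.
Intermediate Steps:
D = ⅘ (D = 4*(⅕) = ⅘ ≈ 0.80000)
E(R, r) = 3 (E(R, r) = 2 + 1 = 3)
H(X) = 2*√2 (H(X) = √(3 + 5) = √8 = 2*√2)
T(O) = 2*√2/O (T(O) = (2*√2)/O = 2*√2/O)
41554 - T(-214) = 41554 - 2*√2/(-214) = 41554 - 2*√2*(-1)/214 = 41554 - (-1)*√2/107 = 41554 + √2/107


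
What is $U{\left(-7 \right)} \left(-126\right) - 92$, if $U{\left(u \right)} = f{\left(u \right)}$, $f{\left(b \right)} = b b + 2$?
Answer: $-6518$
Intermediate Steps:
$f{\left(b \right)} = 2 + b^{2}$ ($f{\left(b \right)} = b^{2} + 2 = 2 + b^{2}$)
$U{\left(u \right)} = 2 + u^{2}$
$U{\left(-7 \right)} \left(-126\right) - 92 = \left(2 + \left(-7\right)^{2}\right) \left(-126\right) - 92 = \left(2 + 49\right) \left(-126\right) - 92 = 51 \left(-126\right) - 92 = -6426 - 92 = -6518$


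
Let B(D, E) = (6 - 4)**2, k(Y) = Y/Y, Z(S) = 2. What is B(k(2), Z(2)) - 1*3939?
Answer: -3935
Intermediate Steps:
k(Y) = 1
B(D, E) = 4 (B(D, E) = 2**2 = 4)
B(k(2), Z(2)) - 1*3939 = 4 - 1*3939 = 4 - 3939 = -3935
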